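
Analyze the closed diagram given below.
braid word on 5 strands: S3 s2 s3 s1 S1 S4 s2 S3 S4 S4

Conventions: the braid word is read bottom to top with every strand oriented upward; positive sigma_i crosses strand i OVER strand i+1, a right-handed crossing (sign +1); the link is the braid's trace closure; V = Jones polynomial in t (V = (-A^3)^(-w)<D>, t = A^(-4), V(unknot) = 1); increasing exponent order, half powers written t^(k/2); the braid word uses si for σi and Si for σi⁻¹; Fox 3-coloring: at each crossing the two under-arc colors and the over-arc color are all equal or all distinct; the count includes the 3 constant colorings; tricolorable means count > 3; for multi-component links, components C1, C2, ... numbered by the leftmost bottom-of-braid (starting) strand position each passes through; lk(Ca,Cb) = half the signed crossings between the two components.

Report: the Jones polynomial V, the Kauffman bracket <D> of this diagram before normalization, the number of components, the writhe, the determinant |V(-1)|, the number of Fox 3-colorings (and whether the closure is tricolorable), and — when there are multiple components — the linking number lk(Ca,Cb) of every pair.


V = t^-3 + t^-2 + t^-1 + 1
<D> = A^-6 + A^-2 + A^2 + A^6 (w = -2)
3 components over 10 crossings, w = -2
lk(C1,C2): 0
lk(C1,C3) = 0
linking number lk(C2,C3) = -1
9 Fox colorings among 3^11, |V(-1)| = 0: tricolorable
why: summing lk over 3 pairs gives -1


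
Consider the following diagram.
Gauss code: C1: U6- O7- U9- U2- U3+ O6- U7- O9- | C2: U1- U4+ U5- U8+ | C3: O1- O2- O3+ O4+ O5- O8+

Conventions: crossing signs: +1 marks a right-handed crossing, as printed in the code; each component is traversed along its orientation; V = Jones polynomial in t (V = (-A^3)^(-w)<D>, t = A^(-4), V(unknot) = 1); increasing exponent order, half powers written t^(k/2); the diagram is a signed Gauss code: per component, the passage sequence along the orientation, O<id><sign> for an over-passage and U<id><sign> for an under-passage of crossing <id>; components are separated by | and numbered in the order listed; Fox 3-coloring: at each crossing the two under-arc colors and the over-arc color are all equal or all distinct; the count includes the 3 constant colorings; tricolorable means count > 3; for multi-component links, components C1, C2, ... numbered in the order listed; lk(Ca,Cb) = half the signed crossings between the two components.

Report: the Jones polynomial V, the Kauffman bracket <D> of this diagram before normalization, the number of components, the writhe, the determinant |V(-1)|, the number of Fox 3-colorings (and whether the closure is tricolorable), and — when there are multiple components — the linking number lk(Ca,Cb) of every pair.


Jones polynomial: V(t) = -t^-5 - t^-4 + t^-3 + 2t^-2 + 2t^-1 + 1
<D> = -A^-9 - 2A^-5 - 2A^-1 - A^3 + A^7 + A^11; writhe -3
components 3, writhe -3 (9 crossings)
linking number lk(C1,C2) = 0
lk(C1,C3): 0
lk(C2,C3) = 0
3-colorings: 81 of 3^10, det 0 — tricolorable
note: every pair of the 3 components has lk = 0


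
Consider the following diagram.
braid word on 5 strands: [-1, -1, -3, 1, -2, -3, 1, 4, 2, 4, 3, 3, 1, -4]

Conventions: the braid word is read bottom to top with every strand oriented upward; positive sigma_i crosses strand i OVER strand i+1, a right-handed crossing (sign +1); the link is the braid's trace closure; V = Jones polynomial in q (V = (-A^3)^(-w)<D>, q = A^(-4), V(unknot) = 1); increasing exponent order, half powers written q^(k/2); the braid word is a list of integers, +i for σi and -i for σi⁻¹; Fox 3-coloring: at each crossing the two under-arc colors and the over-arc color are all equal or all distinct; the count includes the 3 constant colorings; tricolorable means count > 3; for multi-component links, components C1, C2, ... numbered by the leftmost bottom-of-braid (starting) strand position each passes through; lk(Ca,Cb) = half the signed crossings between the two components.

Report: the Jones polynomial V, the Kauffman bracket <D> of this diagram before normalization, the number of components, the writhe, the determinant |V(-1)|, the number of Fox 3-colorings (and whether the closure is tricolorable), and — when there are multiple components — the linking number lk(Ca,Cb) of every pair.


Jones polynomial: V(q) = q + q^3 - q^4
<D> = -A^-10 + A^-6 + A^2; writhe +2
components 1, writhe +2 (14 crossings)
3-colorings: 9 of 3^14, det 3 — tricolorable
note: the span of V is 3, forcing >= 3 crossings in any diagram


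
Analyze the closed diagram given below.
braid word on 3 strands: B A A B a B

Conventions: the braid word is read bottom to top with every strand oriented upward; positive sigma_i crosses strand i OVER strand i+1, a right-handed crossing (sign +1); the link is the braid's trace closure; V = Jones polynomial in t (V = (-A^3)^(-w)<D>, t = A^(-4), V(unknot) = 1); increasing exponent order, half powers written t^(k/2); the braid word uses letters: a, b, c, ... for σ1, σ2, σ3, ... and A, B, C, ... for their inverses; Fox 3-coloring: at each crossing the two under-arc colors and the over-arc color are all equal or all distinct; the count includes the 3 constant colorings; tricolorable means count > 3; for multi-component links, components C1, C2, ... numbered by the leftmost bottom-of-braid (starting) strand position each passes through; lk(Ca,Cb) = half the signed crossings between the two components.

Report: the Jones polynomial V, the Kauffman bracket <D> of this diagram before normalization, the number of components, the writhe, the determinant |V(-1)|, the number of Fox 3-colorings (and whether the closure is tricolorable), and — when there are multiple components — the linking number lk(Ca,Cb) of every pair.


V = -t^-6 + t^-5 - t^-4 + 2t^-3 - t^-2 + t^-1
<D> = A^-8 - A^-4 + 2 - A^4 + A^8 - A^12 (w = -4)
1 component over 6 crossings, w = -4
3 Fox colorings among 3^6, |V(-1)| = 7: not tricolorable
why: w = -4 shifts under R1 moves; the (-A^3)^(4) factor cancels that in V


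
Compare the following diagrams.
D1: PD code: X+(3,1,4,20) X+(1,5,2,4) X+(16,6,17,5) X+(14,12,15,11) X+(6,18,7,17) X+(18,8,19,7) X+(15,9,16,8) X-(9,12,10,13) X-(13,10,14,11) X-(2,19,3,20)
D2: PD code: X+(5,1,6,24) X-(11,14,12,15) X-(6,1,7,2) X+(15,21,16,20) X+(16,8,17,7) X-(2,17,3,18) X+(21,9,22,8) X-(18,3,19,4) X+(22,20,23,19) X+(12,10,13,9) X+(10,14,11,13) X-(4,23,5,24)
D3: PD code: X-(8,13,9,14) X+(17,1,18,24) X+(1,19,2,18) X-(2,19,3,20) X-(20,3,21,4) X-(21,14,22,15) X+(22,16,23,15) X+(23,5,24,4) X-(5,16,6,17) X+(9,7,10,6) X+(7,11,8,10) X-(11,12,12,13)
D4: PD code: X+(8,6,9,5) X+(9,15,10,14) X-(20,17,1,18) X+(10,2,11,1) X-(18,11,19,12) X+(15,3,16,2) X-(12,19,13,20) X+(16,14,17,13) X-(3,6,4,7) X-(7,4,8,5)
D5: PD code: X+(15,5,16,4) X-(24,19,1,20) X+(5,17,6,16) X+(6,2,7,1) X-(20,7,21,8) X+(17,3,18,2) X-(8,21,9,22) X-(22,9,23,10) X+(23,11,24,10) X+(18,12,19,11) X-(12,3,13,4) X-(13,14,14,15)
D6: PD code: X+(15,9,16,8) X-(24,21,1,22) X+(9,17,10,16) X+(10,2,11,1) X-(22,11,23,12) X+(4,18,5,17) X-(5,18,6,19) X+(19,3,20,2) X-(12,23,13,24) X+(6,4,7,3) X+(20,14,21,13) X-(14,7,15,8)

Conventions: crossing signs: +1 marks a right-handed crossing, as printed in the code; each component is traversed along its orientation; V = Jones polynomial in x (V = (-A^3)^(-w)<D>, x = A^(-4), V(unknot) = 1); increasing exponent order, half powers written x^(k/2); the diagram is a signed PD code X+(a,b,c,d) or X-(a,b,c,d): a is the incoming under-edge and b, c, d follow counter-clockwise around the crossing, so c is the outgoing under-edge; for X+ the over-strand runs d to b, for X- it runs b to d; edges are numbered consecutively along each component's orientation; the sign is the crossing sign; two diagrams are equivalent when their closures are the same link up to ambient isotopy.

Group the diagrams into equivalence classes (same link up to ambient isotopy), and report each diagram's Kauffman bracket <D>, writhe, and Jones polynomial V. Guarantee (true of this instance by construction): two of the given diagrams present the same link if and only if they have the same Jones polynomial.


equivalence classes: {D1} | {D3} | {D2, D4, D5, D6}
D1 (bracket -A^-4 + 1 + A^8; 10 crossings at w = +4): V = x + x^3 - x^4
D2 (bracket -A^-6 + 2A^-2 - 2A^2 + 3A^6 - 2A^10 + 2A^14 - A^18; 12 crossings at w = +2): V = -x^-3 + 2x^-2 - 2x^-1 + 3 - 2x + 2x^2 - x^3
V(D3) = 1  (w 0, c 12, <D> = 1)
V(D4) = -x^-3 + 2x^-2 - 2x^-1 + 3 - 2x + 2x^2 - x^3  (w 0, c 10, <D> = -A^-12 + 2A^-8 - 2A^-4 + 3 - 2A^4 + 2A^8 - A^12)
V(D5) = -x^-3 + 2x^-2 - 2x^-1 + 3 - 2x + 2x^2 - x^3  [12 crossings, <D> = -A^-12 + 2A^-8 - 2A^-4 + 3 - 2A^4 + 2A^8 - A^12, w = 0]
D6 (bracket -A^-6 + 2A^-2 - 2A^2 + 3A^6 - 2A^10 + 2A^14 - A^18; 12 crossings at w = +2): V = -x^-3 + 2x^-2 - 2x^-1 + 3 - 2x + 2x^2 - x^3
key observation: 3 values of V(x) split the 6 diagrams


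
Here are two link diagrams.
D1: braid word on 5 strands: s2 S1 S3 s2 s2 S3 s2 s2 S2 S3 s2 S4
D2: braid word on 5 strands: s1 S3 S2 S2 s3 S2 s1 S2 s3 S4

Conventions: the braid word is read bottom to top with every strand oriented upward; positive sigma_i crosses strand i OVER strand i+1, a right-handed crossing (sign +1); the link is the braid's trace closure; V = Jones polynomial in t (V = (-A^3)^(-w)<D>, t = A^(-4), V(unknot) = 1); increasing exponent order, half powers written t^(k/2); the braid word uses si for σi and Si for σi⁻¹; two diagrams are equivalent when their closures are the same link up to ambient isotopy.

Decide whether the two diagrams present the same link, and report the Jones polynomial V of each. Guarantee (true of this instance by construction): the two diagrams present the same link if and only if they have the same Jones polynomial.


equivalent: no
D1 (bracket -A^-24 + 3A^-20 - 5A^-16 + 6A^-12 - 6A^-8 + 6A^-4 - 4 + 3A^4 - A^8; 12 crossings at w = 0): V = -t^-2 + 3t^-1 - 4 + 6t - 6t^2 + 6t^3 - 5t^4 + 3t^5 - t^6
V(D2) = t^-5 - 2t^-4 + 2t^-3 - 2t^-2 + 2t^-1 - 1 + t  (w -2, c 10, <D> = A^-10 - A^-6 + 2A^-2 - 2A^2 + 2A^6 - 2A^10 + A^14)
key observation: 2 classes among 2 diagrams; unequal V(t) rules out equality


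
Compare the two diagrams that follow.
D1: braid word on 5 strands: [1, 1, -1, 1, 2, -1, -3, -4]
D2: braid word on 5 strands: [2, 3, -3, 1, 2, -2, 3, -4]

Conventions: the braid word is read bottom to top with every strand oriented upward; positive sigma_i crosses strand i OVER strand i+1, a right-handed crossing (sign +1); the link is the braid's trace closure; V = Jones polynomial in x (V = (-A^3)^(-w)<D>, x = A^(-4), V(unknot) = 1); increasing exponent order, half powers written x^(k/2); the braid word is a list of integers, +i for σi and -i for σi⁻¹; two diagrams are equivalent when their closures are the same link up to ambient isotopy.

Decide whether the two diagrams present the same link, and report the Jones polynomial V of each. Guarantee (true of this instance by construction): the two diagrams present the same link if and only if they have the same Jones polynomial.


same link: yes
V(D1) = 1  [8 crossings, <D> = 1, w = 0]
D2 (bracket A^6; 8 crossings at w = +2): V = 1
note: Markov moves rewrite D1 (8 crossings) into D2 (8)


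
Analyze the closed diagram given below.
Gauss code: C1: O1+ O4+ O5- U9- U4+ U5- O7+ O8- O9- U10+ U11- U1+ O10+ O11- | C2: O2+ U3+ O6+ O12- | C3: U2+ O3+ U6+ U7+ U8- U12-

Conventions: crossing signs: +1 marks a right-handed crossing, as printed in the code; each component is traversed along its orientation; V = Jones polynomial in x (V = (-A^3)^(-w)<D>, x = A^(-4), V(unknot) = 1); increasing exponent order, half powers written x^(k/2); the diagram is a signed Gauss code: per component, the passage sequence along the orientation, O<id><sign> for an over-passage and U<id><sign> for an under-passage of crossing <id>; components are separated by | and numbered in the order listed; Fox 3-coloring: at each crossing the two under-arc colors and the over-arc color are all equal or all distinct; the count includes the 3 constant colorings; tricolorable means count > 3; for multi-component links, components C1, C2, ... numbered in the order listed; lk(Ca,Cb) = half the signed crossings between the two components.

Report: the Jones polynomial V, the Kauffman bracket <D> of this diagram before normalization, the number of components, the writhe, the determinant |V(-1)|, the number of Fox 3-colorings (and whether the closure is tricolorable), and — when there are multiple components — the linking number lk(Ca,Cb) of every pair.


V = 1 + x + x^2 + x^3
<D> = A^-6 + A^-2 + A^2 + A^6 (w = +2)
3 components over 12 crossings, w = +2
lk(C1,C2): 0
lk(C1,C3) = 0
linking number lk(C2,C3) = +1
9 Fox colorings among 3^12, |V(-1)| = 0: tricolorable
why: the 3 component pairs carry total linking +1


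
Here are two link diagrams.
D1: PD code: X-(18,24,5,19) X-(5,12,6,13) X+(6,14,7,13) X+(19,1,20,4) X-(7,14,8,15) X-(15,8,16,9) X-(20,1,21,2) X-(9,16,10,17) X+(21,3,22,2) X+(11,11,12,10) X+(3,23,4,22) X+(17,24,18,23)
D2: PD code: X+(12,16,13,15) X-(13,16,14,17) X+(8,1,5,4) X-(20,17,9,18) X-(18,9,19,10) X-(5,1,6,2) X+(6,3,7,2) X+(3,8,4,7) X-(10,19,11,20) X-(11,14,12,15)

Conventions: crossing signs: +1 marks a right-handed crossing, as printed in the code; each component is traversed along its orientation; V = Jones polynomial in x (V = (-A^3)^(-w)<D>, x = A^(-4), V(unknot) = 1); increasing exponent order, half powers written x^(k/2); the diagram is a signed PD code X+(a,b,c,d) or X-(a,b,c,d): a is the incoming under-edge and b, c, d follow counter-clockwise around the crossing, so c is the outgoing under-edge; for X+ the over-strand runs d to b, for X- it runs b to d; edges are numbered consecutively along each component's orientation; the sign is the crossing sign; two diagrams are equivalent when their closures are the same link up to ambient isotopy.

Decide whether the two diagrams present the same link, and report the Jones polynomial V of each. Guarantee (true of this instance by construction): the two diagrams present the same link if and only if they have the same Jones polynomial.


equivalent: yes
D1 (bracket A^-8 + A^-4 + 2 + A^4 - A^16; 12 crossings at w = 0): V = -x^-4 + x^-1 + 2 + x + x^2
V(D2) = -x^-4 + x^-1 + 2 + x + x^2  [10 crossings, <D> = A^-14 + A^-10 + 2A^-6 + A^-2 - A^10, w = -2]
observation: Reidemeister moves carry D1 (12 crossings) to D2 (10)


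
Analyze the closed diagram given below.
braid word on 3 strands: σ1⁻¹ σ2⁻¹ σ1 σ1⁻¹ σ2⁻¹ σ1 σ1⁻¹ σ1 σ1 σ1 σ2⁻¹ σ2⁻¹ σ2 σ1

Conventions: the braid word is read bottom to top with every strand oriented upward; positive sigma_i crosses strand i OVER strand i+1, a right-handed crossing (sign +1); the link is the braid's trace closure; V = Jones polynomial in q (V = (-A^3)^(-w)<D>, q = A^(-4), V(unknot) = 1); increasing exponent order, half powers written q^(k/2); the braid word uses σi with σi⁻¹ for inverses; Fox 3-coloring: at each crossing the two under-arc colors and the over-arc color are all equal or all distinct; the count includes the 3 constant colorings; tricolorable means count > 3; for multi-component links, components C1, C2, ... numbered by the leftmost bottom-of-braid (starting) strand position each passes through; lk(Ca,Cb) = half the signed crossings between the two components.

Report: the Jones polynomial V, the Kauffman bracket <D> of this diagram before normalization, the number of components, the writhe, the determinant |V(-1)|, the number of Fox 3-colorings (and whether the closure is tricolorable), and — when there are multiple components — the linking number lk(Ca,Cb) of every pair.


V(q) = -q^-3 + q^-2 - q^-1 + 3 - q + q^2 - q^3
bracket: -A^-12 + A^-8 - A^-4 + 3 - A^4 + A^8 - A^12, w = 0
1 component, writhe 0, over 14 crossings
det 9, colorings 27 of 3^14 — tricolorable
observation: |V(-1)| = 9: so tricolorable, since 3 divides 9


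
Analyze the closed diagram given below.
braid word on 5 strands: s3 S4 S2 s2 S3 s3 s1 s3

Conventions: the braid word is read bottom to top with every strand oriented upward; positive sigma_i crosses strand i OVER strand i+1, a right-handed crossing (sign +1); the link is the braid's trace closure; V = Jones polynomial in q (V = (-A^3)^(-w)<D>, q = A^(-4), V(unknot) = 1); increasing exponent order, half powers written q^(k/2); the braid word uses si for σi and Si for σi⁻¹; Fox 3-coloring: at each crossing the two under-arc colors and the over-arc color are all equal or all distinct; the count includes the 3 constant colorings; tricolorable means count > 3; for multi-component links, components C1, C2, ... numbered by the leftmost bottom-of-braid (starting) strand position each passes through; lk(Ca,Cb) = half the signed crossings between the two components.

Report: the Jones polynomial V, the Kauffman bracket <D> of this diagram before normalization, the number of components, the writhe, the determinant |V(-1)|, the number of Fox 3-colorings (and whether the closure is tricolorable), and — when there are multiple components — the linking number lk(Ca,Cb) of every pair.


V(q) = 1 + q + q^2 + q^3
bracket: A^-6 + A^-2 + A^2 + A^6, w = +2
3 components, writhe +2, over 8 crossings
lk(C1,C2) = 0
linking number lk(C1,C3) = 0
lk(C2,C3): +1
det 0, colorings 9 of 3^8 — tricolorable
observation: inverse pairs cancel, leaving σ3 σ4⁻¹ σ1 σ3


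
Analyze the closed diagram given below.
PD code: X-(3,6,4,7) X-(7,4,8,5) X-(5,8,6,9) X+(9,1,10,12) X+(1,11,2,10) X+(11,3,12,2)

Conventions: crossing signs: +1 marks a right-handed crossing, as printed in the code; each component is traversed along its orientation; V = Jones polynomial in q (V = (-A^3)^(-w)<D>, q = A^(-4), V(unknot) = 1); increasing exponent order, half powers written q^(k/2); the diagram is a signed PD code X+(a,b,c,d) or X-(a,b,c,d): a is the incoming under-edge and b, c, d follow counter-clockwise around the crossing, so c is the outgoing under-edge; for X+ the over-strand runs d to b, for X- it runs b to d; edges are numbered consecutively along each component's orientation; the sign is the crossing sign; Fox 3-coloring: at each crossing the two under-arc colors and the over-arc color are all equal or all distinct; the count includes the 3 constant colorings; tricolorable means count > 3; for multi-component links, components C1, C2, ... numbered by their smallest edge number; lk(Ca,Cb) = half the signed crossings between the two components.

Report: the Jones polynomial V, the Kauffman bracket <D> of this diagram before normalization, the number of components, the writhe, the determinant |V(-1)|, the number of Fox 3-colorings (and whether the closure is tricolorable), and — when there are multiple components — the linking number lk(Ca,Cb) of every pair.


V = -q^-3 + q^-2 - q^-1 + 3 - q + q^2 - q^3
<D> = -A^-12 + A^-8 - A^-4 + 3 - A^4 + A^8 - A^12 (w = 0)
1 component over 6 crossings, w = 0
27 Fox colorings among 3^6, |V(-1)| = 9: tricolorable
why: palindromic: swapping q for 1/q fixes V


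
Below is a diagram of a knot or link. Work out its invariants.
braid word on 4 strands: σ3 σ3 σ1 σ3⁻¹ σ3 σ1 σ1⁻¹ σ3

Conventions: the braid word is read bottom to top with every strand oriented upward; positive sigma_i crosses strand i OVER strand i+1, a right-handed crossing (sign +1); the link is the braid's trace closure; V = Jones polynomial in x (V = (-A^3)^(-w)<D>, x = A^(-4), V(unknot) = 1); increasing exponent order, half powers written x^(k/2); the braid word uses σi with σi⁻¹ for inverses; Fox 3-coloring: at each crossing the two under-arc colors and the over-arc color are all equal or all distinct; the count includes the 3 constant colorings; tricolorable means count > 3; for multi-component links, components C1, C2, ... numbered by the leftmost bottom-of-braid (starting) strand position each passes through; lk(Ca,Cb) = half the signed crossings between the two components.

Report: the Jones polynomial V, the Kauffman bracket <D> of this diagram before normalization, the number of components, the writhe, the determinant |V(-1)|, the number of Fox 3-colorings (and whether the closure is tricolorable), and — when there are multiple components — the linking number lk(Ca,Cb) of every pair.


Jones polynomial: V(x) = -x^(1/2) - x^(3/2) - x^(5/2) + x^(9/2)
<D> = A^-6 - A^2 - A^6 - A^10; writhe +4
components 2, writhe +4 (8 crossings)
linking number lk(C1,C2) = 0
3-colorings: 27 of 3^8, det 0 — tricolorable
note: summing lk over 1 pair gives 0


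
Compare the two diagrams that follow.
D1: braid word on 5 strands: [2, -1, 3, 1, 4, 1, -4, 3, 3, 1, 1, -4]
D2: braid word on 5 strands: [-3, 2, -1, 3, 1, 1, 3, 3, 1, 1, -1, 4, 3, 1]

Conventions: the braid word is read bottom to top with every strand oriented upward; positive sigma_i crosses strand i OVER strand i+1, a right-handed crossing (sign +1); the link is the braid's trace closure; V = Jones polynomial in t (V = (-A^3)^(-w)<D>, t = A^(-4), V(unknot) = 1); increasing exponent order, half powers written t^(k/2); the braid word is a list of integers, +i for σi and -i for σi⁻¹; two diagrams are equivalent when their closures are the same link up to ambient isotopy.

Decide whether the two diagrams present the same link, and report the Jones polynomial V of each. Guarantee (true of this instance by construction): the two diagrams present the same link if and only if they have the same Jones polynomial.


equivalent: yes
V(D1) = t^2 + 2t^4 - 2t^5 + t^6 - 2t^7 + t^8  (w +6, c 12, <D> = A^-14 - 2A^-10 + A^-6 - 2A^-2 + 2A^2 + A^10)
V(D2) = t^2 + 2t^4 - 2t^5 + t^6 - 2t^7 + t^8  [14 crossings, <D> = A^-8 - 2A^-4 + 1 - 2A^4 + 2A^8 + A^16, w = +8]
key observation: one V(t) for all 2 diagrams — one class (guaranteed)


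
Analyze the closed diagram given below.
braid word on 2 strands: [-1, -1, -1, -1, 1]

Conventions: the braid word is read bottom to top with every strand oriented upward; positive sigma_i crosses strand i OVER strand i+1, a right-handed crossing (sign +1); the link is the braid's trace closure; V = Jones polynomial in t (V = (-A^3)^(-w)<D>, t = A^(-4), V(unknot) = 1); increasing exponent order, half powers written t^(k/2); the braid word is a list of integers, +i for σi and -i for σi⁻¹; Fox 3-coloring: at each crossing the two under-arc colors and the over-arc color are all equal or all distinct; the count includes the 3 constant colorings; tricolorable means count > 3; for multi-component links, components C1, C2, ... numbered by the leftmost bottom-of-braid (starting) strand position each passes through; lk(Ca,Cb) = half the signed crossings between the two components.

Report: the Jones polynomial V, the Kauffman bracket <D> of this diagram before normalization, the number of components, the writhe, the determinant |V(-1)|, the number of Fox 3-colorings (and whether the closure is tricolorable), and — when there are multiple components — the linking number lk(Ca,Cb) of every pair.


V = -t^-4 + t^-3 + t^-1
<D> = -A^-5 - A^3 + A^7 (w = -3)
1 component over 5 crossings, w = -3
9 Fox colorings among 3^5, |V(-1)| = 3: tricolorable
why: w = -3 (over 5 crossings) is diagram-only; (-A^3)^(3) removes it from V


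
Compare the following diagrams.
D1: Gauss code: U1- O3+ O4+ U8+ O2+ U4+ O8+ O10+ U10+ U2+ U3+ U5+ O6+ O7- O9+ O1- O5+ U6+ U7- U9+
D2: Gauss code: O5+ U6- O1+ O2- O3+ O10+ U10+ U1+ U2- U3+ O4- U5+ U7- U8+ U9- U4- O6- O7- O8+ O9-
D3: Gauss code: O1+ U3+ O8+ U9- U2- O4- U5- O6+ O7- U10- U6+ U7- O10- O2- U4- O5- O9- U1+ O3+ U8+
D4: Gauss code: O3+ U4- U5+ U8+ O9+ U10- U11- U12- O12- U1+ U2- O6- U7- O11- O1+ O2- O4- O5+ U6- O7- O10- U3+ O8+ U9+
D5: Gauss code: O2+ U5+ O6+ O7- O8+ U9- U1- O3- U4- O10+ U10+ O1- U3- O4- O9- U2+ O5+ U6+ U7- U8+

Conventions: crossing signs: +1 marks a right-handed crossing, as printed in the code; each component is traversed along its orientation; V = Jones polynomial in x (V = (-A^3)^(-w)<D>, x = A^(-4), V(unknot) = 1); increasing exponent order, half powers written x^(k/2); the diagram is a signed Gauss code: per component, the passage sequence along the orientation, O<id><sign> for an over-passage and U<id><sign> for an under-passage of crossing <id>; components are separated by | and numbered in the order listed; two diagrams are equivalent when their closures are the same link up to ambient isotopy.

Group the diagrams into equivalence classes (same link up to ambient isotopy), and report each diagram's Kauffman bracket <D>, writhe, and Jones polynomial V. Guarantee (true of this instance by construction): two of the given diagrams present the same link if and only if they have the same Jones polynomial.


classes: {D1} | {D2} | {D3, D4, D5}
V(D1) = x + x^3 - x^4  [10 crossings, <D> = -A^2 + A^6 + A^14, w = +6]
D2 (bracket 1; 10 crossings at w = 0): V = 1
V(D3) = -x^-3 + x^-2 - x^-1 + 3 - x + x^2 - x^3  (w -2, c 10, <D> = -A^-18 + A^-14 - A^-10 + 3A^-6 - A^-2 + A^2 - A^6)
D4 (bracket -A^-18 + A^-14 - A^-10 + 3A^-6 - A^-2 + A^2 - A^6; 12 crossings at w = -2): V = -x^-3 + x^-2 - x^-1 + 3 - x + x^2 - x^3
V(D5) = -x^-3 + x^-2 - x^-1 + 3 - x + x^2 - x^3  [10 crossings, <D> = -A^-12 + A^-8 - A^-4 + 3 - A^4 + A^8 - A^12, w = 0]
insight: comparing 5 Jones polynomials yields 3 groups


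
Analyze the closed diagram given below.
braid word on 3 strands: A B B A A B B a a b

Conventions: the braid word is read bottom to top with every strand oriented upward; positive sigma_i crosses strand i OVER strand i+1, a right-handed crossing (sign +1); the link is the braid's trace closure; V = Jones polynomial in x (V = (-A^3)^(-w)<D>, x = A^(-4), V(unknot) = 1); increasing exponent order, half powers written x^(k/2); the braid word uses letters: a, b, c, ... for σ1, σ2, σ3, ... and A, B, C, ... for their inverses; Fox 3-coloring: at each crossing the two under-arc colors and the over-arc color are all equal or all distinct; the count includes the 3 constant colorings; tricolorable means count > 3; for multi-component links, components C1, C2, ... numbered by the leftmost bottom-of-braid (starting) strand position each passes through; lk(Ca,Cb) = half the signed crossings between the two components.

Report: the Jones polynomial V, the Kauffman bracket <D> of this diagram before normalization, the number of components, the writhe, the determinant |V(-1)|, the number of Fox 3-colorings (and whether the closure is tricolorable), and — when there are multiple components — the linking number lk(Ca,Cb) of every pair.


V(x) = x^-7 - 2x^-6 + 2x^-5 - 3x^-4 + 3x^-3 - 2x^-2 + 2x^-1
bracket: 2A^-8 - 2A^-4 + 3 - 3A^4 + 2A^8 - 2A^12 + A^16, w = -4
1 component, writhe -4, over 10 crossings
det 15, colorings 9 of 3^10 — tricolorable
observation: |V(-1)| = 15: so tricolorable, since 3 divides 15


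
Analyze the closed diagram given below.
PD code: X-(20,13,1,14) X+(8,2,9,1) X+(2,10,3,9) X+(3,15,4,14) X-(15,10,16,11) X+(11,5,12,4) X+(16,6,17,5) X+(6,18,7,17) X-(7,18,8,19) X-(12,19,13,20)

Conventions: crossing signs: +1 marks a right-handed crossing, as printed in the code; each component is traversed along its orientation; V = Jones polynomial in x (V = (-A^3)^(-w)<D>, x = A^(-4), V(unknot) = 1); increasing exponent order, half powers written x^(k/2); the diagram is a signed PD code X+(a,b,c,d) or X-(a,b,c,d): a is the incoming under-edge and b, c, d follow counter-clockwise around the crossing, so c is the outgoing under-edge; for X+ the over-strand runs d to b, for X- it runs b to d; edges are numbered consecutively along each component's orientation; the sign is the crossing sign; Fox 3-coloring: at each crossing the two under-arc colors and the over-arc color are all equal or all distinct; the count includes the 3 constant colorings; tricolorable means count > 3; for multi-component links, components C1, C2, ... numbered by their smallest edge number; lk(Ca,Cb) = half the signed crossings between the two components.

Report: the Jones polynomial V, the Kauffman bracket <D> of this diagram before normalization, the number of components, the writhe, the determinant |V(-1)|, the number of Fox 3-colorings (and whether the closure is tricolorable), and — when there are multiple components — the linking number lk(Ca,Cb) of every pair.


V = -x^-1 + 2 - x + 2x^2 - x^3 + x^4 - x^5
<D> = -A^-14 + A^-10 - A^-6 + 2A^-2 - A^2 + 2A^6 - A^10 (w = +2)
1 component over 10 crossings, w = +2
9 Fox colorings among 3^10, |V(-1)| = 9: tricolorable
why: V spans 6 powers of x: at least 6 crossings in any diagram


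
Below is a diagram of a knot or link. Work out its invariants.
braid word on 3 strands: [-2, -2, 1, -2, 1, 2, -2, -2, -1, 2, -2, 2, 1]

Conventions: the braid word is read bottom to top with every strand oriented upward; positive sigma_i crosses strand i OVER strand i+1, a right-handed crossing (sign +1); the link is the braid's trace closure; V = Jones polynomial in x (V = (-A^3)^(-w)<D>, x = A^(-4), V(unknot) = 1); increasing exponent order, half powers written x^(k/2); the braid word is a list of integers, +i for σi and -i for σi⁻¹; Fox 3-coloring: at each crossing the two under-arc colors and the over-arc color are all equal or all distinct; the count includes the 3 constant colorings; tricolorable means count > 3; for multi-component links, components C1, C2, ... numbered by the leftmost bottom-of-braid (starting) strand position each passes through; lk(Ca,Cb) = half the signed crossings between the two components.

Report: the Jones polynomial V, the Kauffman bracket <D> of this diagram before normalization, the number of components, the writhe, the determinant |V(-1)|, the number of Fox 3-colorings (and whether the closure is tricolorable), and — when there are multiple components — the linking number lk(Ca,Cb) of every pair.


Jones polynomial: V(x) = -x^(-9/2) + 2x^(-7/2) - 3x^(-5/2) + 3x^(-3/2) - 4x^(-1/2) + 2x^(1/2) - 2x^(3/2) + x^(5/2)
<D> = -A^-13 + 2A^-9 - 2A^-5 + 4A^-1 - 3A^3 + 3A^7 - 2A^11 + A^15; writhe -1
components 2, writhe -1 (13 crossings)
linking number lk(C1,C2) = -1
3-colorings: 9 of 3^13, det 18 — tricolorable
note: free reduction leaves σ2⁻¹ σ2⁻¹ σ1 σ2⁻¹ σ1 σ2⁻¹ σ1⁻¹ σ2 σ1 of the original 13 letters


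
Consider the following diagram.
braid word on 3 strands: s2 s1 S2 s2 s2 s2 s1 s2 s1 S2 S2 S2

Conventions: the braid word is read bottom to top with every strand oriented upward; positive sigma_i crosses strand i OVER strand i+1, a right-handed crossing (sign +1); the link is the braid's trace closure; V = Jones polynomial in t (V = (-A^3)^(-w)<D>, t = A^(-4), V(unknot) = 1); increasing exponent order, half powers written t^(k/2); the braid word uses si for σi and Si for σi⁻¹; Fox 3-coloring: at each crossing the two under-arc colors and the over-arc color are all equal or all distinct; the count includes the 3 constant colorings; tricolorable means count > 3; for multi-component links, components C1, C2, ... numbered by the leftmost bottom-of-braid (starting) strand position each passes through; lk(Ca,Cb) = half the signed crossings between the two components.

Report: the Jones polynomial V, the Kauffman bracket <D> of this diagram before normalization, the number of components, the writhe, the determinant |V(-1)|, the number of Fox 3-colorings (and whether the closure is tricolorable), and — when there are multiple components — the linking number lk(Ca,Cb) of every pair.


V = t - t^2 + 2t^3 - t^4 + t^5 - t^6
<D> = -A^-12 + A^-8 - A^-4 + 2 - A^4 + A^8 (w = +4)
1 component over 12 crossings, w = +4
3 Fox colorings among 3^12, |V(-1)| = 7: not tricolorable
why: det 7 = |V(-1)|; not divisible by 3, so not tricolorable


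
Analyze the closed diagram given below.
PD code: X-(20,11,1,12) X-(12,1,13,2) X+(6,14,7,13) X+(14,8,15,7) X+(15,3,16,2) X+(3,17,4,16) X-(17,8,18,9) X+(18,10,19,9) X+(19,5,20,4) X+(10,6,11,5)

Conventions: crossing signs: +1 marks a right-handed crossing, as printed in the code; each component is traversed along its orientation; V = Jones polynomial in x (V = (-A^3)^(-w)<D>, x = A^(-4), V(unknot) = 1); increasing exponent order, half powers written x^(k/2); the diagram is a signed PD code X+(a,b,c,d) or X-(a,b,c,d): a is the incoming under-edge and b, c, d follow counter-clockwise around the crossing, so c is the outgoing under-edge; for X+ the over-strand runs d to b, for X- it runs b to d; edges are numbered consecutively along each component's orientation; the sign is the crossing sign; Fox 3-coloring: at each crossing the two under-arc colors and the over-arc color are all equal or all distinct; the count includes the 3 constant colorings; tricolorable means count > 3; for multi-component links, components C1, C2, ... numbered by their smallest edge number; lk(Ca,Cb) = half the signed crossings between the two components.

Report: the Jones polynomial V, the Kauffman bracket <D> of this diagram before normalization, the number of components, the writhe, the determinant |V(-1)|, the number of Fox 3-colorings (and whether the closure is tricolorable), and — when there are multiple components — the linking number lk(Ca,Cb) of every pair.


Jones polynomial: V(x) = 2x - 2x^2 + 3x^3 - 3x^4 + 2x^5 - 2x^6 + x^7
<D> = A^-16 - 2A^-12 + 2A^-8 - 3A^-4 + 3 - 2A^4 + 2A^8; writhe +4
components 1, writhe +4 (10 crossings)
3-colorings: 9 of 3^10, det 15 — tricolorable
note: |V(-1)| = 15: so tricolorable, since 3 divides 15


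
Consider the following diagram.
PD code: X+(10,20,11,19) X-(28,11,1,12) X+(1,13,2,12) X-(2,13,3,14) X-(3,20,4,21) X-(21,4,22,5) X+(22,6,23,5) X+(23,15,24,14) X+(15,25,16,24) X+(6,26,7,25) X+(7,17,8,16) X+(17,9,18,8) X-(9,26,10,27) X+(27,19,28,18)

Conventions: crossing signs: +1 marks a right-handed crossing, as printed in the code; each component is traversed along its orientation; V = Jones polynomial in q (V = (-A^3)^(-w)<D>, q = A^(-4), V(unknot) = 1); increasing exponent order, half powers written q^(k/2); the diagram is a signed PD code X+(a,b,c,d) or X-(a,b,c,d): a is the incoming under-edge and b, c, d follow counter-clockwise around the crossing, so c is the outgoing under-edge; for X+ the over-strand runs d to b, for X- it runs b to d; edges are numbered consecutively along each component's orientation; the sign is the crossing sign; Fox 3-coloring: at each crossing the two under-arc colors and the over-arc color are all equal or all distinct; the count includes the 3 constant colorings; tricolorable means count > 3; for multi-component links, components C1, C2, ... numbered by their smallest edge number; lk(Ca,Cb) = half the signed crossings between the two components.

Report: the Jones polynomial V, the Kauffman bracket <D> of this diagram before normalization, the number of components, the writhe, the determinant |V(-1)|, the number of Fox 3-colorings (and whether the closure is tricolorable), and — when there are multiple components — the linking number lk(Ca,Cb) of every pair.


Jones polynomial: V(q) = q - q^2 + 2q^3 - q^4 + q^5 - q^6
<D> = -A^-12 + A^-8 - A^-4 + 2 - A^4 + A^8; writhe +4
components 1, writhe +4 (14 crossings)
3-colorings: 3 of 3^14, det 7 — not tricolorable
note: w = +4 shifts under R1 moves; the (-A^3)^(-4) factor cancels that in V


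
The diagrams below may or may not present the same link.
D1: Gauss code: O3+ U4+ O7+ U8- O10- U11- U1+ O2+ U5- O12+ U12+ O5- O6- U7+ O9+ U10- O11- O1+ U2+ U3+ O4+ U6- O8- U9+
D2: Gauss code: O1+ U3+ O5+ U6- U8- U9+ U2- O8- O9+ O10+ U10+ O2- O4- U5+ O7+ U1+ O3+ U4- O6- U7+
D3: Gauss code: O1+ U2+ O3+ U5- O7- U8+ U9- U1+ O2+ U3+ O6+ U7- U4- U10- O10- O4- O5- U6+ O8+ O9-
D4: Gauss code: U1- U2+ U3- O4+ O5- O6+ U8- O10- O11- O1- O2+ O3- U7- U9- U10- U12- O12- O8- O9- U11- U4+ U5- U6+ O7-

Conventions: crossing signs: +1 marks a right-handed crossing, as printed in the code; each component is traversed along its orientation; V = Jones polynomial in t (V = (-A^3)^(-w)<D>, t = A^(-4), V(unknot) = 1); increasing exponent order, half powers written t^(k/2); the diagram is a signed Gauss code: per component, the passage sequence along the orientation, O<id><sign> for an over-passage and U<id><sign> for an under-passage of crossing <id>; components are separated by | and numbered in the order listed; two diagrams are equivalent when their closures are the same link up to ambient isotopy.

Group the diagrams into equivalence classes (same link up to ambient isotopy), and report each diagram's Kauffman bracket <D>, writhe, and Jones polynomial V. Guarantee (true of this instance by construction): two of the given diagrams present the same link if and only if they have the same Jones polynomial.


equivalence classes: {D1, D2, D3} | {D4}
D1 (bracket A^-14 - 2A^-10 + 2A^-6 - 2A^-2 + 2A^2 - A^6 + A^10; 12 crossings at w = +2): V = t^-1 - 1 + 2t - 2t^2 + 2t^3 - 2t^4 + t^5
V(D2) = t^-1 - 1 + 2t - 2t^2 + 2t^3 - 2t^4 + t^5  [10 crossings, <D> = A^-14 - 2A^-10 + 2A^-6 - 2A^-2 + 2A^2 - A^6 + A^10, w = +2]
V(D3) = t^-1 - 1 + 2t - 2t^2 + 2t^3 - 2t^4 + t^5  [10 crossings, <D> = A^-20 - 2A^-16 + 2A^-12 - 2A^-8 + 2A^-4 - 1 + A^4, w = 0]
D4 (bracket A^-14 - A^-10 + 2A^-6 - A^-2 + A^2 - A^6; 12 crossings at w = -6): V = -t^-6 + t^-5 - t^-4 + 2t^-3 - t^-2 + t^-1
observation: 2 classes among 4 diagrams; unequal V(t) rules out equality


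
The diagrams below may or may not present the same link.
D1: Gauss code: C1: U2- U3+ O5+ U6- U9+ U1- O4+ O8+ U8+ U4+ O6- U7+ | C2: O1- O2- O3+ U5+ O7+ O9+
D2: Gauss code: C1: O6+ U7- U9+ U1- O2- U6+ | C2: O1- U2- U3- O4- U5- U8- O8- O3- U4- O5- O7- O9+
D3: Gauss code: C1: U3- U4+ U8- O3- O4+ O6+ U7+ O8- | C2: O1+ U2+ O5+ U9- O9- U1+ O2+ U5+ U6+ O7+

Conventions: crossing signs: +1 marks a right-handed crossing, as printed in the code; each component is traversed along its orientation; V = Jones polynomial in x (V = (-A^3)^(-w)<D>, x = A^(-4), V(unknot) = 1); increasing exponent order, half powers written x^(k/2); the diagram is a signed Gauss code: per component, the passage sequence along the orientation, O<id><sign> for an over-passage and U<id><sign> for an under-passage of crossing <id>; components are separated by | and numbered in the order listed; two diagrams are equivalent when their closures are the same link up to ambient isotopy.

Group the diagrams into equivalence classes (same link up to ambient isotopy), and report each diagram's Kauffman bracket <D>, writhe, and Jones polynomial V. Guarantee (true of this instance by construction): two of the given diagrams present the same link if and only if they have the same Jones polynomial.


classes: {D1} | {D2} | {D3}
V(D1) = -x^(1/2) - x^(5/2)  [9 crossings, <D> = A^-1 + A^7, w = +3]
V(D2) = x^(-13/2) - x^(-11/2) + x^(-9/2) - 2x^(-7/2) - x^(-3/2)  (w -5, c 9, <D> = A^-9 + 2A^-1 - A^3 + A^7 - A^11)
V(D3) = -x^(3/2) - 2x^(7/2) + x^(9/2) - x^(11/2) + x^(13/2)  [9 crossings, <D> = -A^-17 + A^-13 - A^-9 + 2A^-5 + A^3, w = +3]
note: 3 values of V(x) split the 3 diagrams


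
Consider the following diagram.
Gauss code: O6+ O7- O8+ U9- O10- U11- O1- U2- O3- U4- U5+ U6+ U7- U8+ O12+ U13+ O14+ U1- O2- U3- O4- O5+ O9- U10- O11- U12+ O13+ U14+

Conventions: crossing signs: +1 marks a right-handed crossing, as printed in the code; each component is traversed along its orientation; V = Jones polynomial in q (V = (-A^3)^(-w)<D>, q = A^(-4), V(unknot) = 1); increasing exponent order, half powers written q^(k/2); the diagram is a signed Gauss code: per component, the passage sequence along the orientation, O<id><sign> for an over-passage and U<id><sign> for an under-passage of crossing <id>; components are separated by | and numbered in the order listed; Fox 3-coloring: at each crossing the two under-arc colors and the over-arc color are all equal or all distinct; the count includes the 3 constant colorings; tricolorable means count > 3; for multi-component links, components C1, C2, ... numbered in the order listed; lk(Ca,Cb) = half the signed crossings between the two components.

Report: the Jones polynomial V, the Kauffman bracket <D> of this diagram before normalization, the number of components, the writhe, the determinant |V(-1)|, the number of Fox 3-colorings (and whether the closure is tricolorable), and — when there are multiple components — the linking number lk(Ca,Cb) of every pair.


V = q^-7 - 2q^-6 + 4q^-5 - 7q^-4 + 8q^-3 - 8q^-2 + 8q^-1 - 6 + 4q - 2q^2 + q^3
<D> = A^-18 - 2A^-14 + 4A^-10 - 6A^-6 + 8A^-2 - 8A^2 + 8A^6 - 7A^10 + 4A^14 - 2A^18 + A^22 (w = -2)
1 component over 14 crossings, w = -2
9 Fox colorings among 3^14, |V(-1)| = 51: tricolorable
why: w = -2 (over 14 crossings) is diagram-only; (-A^3)^(2) removes it from V
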